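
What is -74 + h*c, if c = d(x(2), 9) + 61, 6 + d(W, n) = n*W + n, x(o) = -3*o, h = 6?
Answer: -14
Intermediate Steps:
d(W, n) = -6 + n + W*n (d(W, n) = -6 + (n*W + n) = -6 + (W*n + n) = -6 + (n + W*n) = -6 + n + W*n)
c = 10 (c = (-6 + 9 - 3*2*9) + 61 = (-6 + 9 - 6*9) + 61 = (-6 + 9 - 54) + 61 = -51 + 61 = 10)
-74 + h*c = -74 + 6*10 = -74 + 60 = -14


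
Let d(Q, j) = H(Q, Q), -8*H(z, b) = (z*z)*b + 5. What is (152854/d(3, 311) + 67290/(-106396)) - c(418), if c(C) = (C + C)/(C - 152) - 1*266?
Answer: -7066261803/186193 ≈ -37951.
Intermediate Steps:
H(z, b) = -5/8 - b*z**2/8 (H(z, b) = -((z*z)*b + 5)/8 = -(z**2*b + 5)/8 = -(b*z**2 + 5)/8 = -(5 + b*z**2)/8 = -5/8 - b*z**2/8)
d(Q, j) = -5/8 - Q**3/8 (d(Q, j) = -5/8 - Q*Q**2/8 = -5/8 - Q**3/8)
c(C) = -266 + 2*C/(-152 + C) (c(C) = (2*C)/(-152 + C) - 266 = 2*C/(-152 + C) - 266 = -266 + 2*C/(-152 + C))
(152854/d(3, 311) + 67290/(-106396)) - c(418) = (152854/(-5/8 - 1/8*3**3) + 67290/(-106396)) - 8*(5054 - 33*418)/(-152 + 418) = (152854/(-5/8 - 1/8*27) + 67290*(-1/106396)) - 8*(5054 - 13794)/266 = (152854/(-5/8 - 27/8) - 33645/53198) - 8*(-8740)/266 = (152854/(-4) - 33645/53198) - 1*(-1840/7) = (152854*(-1/4) - 33645/53198) + 1840/7 = (-76427/2 - 33645/53198) + 1840/7 = -1016457709/26599 + 1840/7 = -7066261803/186193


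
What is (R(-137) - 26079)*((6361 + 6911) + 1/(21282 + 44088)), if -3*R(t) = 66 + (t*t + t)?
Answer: -16819979757067/39222 ≈ -4.2884e+8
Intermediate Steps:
R(t) = -22 - t/3 - t²/3 (R(t) = -(66 + (t*t + t))/3 = -(66 + (t² + t))/3 = -(66 + (t + t²))/3 = -(66 + t + t²)/3 = -22 - t/3 - t²/3)
(R(-137) - 26079)*((6361 + 6911) + 1/(21282 + 44088)) = ((-22 - ⅓*(-137) - ⅓*(-137)²) - 26079)*((6361 + 6911) + 1/(21282 + 44088)) = ((-22 + 137/3 - ⅓*18769) - 26079)*(13272 + 1/65370) = ((-22 + 137/3 - 18769/3) - 26079)*(13272 + 1/65370) = (-18698/3 - 26079)*(867590641/65370) = -96935/3*867590641/65370 = -16819979757067/39222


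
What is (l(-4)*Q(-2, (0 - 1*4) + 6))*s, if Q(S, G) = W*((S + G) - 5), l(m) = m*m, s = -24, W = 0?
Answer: 0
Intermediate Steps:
l(m) = m**2
Q(S, G) = 0 (Q(S, G) = 0*((S + G) - 5) = 0*((G + S) - 5) = 0*(-5 + G + S) = 0)
(l(-4)*Q(-2, (0 - 1*4) + 6))*s = ((-4)**2*0)*(-24) = (16*0)*(-24) = 0*(-24) = 0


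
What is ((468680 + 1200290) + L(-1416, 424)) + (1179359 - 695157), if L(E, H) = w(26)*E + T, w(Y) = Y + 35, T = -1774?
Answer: 2065022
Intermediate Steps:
w(Y) = 35 + Y
L(E, H) = -1774 + 61*E (L(E, H) = (35 + 26)*E - 1774 = 61*E - 1774 = -1774 + 61*E)
((468680 + 1200290) + L(-1416, 424)) + (1179359 - 695157) = ((468680 + 1200290) + (-1774 + 61*(-1416))) + (1179359 - 695157) = (1668970 + (-1774 - 86376)) + 484202 = (1668970 - 88150) + 484202 = 1580820 + 484202 = 2065022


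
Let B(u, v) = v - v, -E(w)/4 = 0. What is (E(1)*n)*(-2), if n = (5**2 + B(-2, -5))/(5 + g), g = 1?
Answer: 0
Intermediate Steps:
E(w) = 0 (E(w) = -4*0 = 0)
B(u, v) = 0
n = 25/6 (n = (5**2 + 0)/(5 + 1) = (25 + 0)/6 = 25*(1/6) = 25/6 ≈ 4.1667)
(E(1)*n)*(-2) = (0*(25/6))*(-2) = 0*(-2) = 0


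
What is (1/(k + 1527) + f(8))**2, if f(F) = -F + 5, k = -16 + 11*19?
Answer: 26615281/2958400 ≈ 8.9965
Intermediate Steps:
k = 193 (k = -16 + 209 = 193)
f(F) = 5 - F
(1/(k + 1527) + f(8))**2 = (1/(193 + 1527) + (5 - 1*8))**2 = (1/1720 + (5 - 8))**2 = (1/1720 - 3)**2 = (-5159/1720)**2 = 26615281/2958400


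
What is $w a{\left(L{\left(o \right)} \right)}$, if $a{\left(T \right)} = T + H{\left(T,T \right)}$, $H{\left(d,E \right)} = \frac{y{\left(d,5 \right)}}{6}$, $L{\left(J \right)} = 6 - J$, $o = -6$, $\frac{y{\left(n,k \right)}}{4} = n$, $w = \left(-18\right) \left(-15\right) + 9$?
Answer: $5580$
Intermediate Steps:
$w = 279$ ($w = 270 + 9 = 279$)
$y{\left(n,k \right)} = 4 n$
$H{\left(d,E \right)} = \frac{2 d}{3}$ ($H{\left(d,E \right)} = \frac{4 d}{6} = 4 d \frac{1}{6} = \frac{2 d}{3}$)
$a{\left(T \right)} = \frac{5 T}{3}$ ($a{\left(T \right)} = T + \frac{2 T}{3} = \frac{5 T}{3}$)
$w a{\left(L{\left(o \right)} \right)} = 279 \frac{5 \left(6 - -6\right)}{3} = 279 \frac{5 \left(6 + 6\right)}{3} = 279 \cdot \frac{5}{3} \cdot 12 = 279 \cdot 20 = 5580$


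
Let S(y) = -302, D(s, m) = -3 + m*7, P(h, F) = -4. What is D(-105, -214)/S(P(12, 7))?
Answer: 1501/302 ≈ 4.9702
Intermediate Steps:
D(s, m) = -3 + 7*m
D(-105, -214)/S(P(12, 7)) = (-3 + 7*(-214))/(-302) = (-3 - 1498)*(-1/302) = -1501*(-1/302) = 1501/302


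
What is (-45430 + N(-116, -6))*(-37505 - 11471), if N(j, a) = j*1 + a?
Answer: 2230954752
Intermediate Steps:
N(j, a) = a + j (N(j, a) = j + a = a + j)
(-45430 + N(-116, -6))*(-37505 - 11471) = (-45430 + (-6 - 116))*(-37505 - 11471) = (-45430 - 122)*(-48976) = -45552*(-48976) = 2230954752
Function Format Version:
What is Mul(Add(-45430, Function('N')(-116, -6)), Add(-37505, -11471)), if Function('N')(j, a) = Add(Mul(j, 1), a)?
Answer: 2230954752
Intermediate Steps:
Function('N')(j, a) = Add(a, j) (Function('N')(j, a) = Add(j, a) = Add(a, j))
Mul(Add(-45430, Function('N')(-116, -6)), Add(-37505, -11471)) = Mul(Add(-45430, Add(-6, -116)), Add(-37505, -11471)) = Mul(Add(-45430, -122), -48976) = Mul(-45552, -48976) = 2230954752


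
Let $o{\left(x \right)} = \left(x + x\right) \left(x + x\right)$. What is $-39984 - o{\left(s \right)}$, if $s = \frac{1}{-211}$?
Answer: $- \frac{1780127668}{44521} \approx -39984.0$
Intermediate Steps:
$s = - \frac{1}{211} \approx -0.0047393$
$o{\left(x \right)} = 4 x^{2}$ ($o{\left(x \right)} = 2 x 2 x = 4 x^{2}$)
$-39984 - o{\left(s \right)} = -39984 - 4 \left(- \frac{1}{211}\right)^{2} = -39984 - 4 \cdot \frac{1}{44521} = -39984 - \frac{4}{44521} = - \frac{1780127668}{44521}$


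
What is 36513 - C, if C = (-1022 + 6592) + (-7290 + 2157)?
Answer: 36076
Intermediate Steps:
C = 437 (C = 5570 - 5133 = 437)
36513 - C = 36513 - 1*437 = 36513 - 437 = 36076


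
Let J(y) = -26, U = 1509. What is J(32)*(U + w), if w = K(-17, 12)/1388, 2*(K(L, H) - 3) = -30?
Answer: -13614120/347 ≈ -39234.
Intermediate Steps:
K(L, H) = -12 (K(L, H) = 3 + (½)*(-30) = 3 - 15 = -12)
w = -3/347 (w = -12/1388 = -12*1/1388 = -3/347 ≈ -0.0086455)
J(32)*(U + w) = -26*(1509 - 3/347) = -26*523620/347 = -13614120/347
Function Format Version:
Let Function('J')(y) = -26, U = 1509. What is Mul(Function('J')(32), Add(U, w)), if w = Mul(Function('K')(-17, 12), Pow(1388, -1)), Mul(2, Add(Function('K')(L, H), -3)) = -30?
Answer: Rational(-13614120, 347) ≈ -39234.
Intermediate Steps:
Function('K')(L, H) = -12 (Function('K')(L, H) = Add(3, Mul(Rational(1, 2), -30)) = Add(3, -15) = -12)
w = Rational(-3, 347) (w = Mul(-12, Pow(1388, -1)) = Mul(-12, Rational(1, 1388)) = Rational(-3, 347) ≈ -0.0086455)
Mul(Function('J')(32), Add(U, w)) = Mul(-26, Add(1509, Rational(-3, 347))) = Mul(-26, Rational(523620, 347)) = Rational(-13614120, 347)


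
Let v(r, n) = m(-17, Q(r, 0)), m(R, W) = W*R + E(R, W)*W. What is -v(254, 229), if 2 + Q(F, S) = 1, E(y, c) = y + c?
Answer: -35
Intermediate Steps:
E(y, c) = c + y
Q(F, S) = -1 (Q(F, S) = -2 + 1 = -1)
m(R, W) = R*W + W*(R + W) (m(R, W) = W*R + (W + R)*W = R*W + (R + W)*W = R*W + W*(R + W))
v(r, n) = 35 (v(r, n) = -(-1 + 2*(-17)) = -(-1 - 34) = -1*(-35) = 35)
-v(254, 229) = -1*35 = -35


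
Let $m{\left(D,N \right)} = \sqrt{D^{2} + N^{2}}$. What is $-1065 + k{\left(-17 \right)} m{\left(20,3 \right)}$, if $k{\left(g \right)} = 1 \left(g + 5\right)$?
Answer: $-1065 - 12 \sqrt{409} \approx -1307.7$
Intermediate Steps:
$k{\left(g \right)} = 5 + g$ ($k{\left(g \right)} = 1 \left(5 + g\right) = 5 + g$)
$-1065 + k{\left(-17 \right)} m{\left(20,3 \right)} = -1065 + \left(5 - 17\right) \sqrt{20^{2} + 3^{2}} = -1065 - 12 \sqrt{400 + 9} = -1065 - 12 \sqrt{409}$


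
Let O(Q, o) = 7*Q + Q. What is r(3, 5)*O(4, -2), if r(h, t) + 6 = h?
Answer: -96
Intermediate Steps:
r(h, t) = -6 + h
O(Q, o) = 8*Q
r(3, 5)*O(4, -2) = (-6 + 3)*(8*4) = -3*32 = -96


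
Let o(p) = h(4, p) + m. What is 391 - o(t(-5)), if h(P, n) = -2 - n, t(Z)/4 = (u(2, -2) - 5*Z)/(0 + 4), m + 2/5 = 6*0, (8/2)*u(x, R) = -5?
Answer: 8343/20 ≈ 417.15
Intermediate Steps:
u(x, R) = -5/4 (u(x, R) = (¼)*(-5) = -5/4)
m = -⅖ (m = -⅖ + 6*0 = -⅖ + 0 = -⅖ ≈ -0.40000)
t(Z) = -5/4 - 5*Z (t(Z) = 4*((-5/4 - 5*Z)/(0 + 4)) = 4*((-5/4 - 5*Z)/4) = 4*((-5/4 - 5*Z)*(¼)) = 4*(-5/16 - 5*Z/4) = -5/4 - 5*Z)
o(p) = -12/5 - p (o(p) = (-2 - p) - ⅖ = -12/5 - p)
391 - o(t(-5)) = 391 - (-12/5 - (-5/4 - 5*(-5))) = 391 - (-12/5 - (-5/4 + 25)) = 391 - (-12/5 - 1*95/4) = 391 - (-12/5 - 95/4) = 391 - 1*(-523/20) = 391 + 523/20 = 8343/20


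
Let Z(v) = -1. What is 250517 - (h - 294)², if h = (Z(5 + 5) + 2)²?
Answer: 164668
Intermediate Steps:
h = 1 (h = (-1 + 2)² = 1² = 1)
250517 - (h - 294)² = 250517 - (1 - 294)² = 250517 - 1*(-293)² = 250517 - 1*85849 = 250517 - 85849 = 164668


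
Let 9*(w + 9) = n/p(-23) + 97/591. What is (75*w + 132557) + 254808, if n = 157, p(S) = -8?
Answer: 5482510685/14184 ≈ 3.8653e+5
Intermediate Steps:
w = -474979/42552 (w = -9 + (157/(-8) + 97/591)/9 = -9 + (157*(-⅛) + 97*(1/591))/9 = -9 + (-157/8 + 97/591)/9 = -9 + (⅑)*(-92011/4728) = -9 - 92011/42552 = -474979/42552 ≈ -11.162)
(75*w + 132557) + 254808 = (75*(-474979/42552) + 132557) + 254808 = (-11874475/14184 + 132557) + 254808 = 1868314013/14184 + 254808 = 5482510685/14184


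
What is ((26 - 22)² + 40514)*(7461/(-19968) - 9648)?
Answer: -1301409687375/3328 ≈ -3.9105e+8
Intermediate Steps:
((26 - 22)² + 40514)*(7461/(-19968) - 9648) = (4² + 40514)*(7461*(-1/19968) - 9648) = (16 + 40514)*(-2487/6656 - 9648) = 40530*(-64219575/6656) = -1301409687375/3328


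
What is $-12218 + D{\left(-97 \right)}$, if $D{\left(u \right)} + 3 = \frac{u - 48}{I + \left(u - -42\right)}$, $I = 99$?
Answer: $- \frac{537869}{44} \approx -12224.0$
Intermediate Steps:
$D{\left(u \right)} = -3 + \frac{-48 + u}{141 + u}$ ($D{\left(u \right)} = -3 + \frac{u - 48}{99 + \left(u - -42\right)} = -3 + \frac{-48 + u}{99 + \left(u + 42\right)} = -3 + \frac{-48 + u}{99 + \left(42 + u\right)} = -3 + \frac{-48 + u}{141 + u}$)
$-12218 + D{\left(-97 \right)} = -12218 + \frac{-471 - -194}{141 - 97} = -12218 + \frac{-471 + 194}{44} = -12218 + \frac{1}{44} \left(-277\right) = -12218 - \frac{277}{44} = - \frac{537869}{44}$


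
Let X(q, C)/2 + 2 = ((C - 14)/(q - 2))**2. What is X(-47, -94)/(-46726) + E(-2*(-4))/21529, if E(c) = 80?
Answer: 4339833042/1207659846827 ≈ 0.0035936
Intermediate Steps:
X(q, C) = -4 + 2*(-14 + C)**2/(-2 + q)**2 (X(q, C) = -4 + 2*((C - 14)/(q - 2))**2 = -4 + 2*((-14 + C)/(-2 + q))**2 = -4 + 2*((-14 + C)**2/(-2 + q)**2) = -4 + 2*(-14 + C)**2/(-2 + q)**2)
X(-47, -94)/(-46726) + E(-2*(-4))/21529 = (-4 + 2*(-14 - 94)**2/(-2 - 47)**2)/(-46726) + 80/21529 = (-4 + 2*(-108)**2/(-49)**2)*(-1/46726) + 80*(1/21529) = (-4 + 2*11664*(1/2401))*(-1/46726) + 80/21529 = (-4 + 23328/2401)*(-1/46726) + 80/21529 = (13724/2401)*(-1/46726) + 80/21529 = -6862/56094563 + 80/21529 = 4339833042/1207659846827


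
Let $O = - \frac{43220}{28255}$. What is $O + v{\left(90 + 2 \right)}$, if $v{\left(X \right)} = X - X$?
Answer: $- \frac{8644}{5651} \approx -1.5296$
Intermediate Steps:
$O = - \frac{8644}{5651}$ ($O = \left(-43220\right) \frac{1}{28255} = - \frac{8644}{5651} \approx -1.5296$)
$v{\left(X \right)} = 0$
$O + v{\left(90 + 2 \right)} = - \frac{8644}{5651} + 0 = - \frac{8644}{5651}$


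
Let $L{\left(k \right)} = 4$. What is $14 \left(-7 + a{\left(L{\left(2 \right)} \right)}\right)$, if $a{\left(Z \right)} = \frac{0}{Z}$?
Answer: $-98$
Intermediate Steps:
$a{\left(Z \right)} = 0$
$14 \left(-7 + a{\left(L{\left(2 \right)} \right)}\right) = 14 \left(-7 + 0\right) = 14 \left(-7\right) = -98$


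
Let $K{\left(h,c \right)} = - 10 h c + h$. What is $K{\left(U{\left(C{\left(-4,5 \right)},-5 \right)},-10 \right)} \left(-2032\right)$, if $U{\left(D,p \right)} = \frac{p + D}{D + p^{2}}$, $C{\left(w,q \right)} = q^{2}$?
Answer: $- \frac{410464}{5} \approx -82093.0$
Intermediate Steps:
$U{\left(D,p \right)} = \frac{D + p}{D + p^{2}}$
$K{\left(h,c \right)} = h - 10 c h$ ($K{\left(h,c \right)} = - 10 c h + h = h - 10 c h$)
$K{\left(U{\left(C{\left(-4,5 \right)},-5 \right)},-10 \right)} \left(-2032\right) = \frac{5^{2} - 5}{5^{2} + \left(-5\right)^{2}} \left(1 - -100\right) \left(-2032\right) = \frac{25 - 5}{25 + 25} \left(1 + 100\right) \left(-2032\right) = \frac{1}{50} \cdot 20 \cdot 101 \left(-2032\right) = \frac{2}{5} \cdot 101 \left(-2032\right) = \frac{202}{5} \left(-2032\right) = - \frac{410464}{5}$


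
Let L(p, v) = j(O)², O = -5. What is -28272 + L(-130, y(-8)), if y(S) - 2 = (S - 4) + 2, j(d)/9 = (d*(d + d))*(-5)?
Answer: 5034228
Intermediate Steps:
j(d) = -90*d² (j(d) = 9*((d*(d + d))*(-5)) = 9*((d*(2*d))*(-5)) = 9*((2*d²)*(-5)) = 9*(-10*d²) = -90*d²)
y(S) = S (y(S) = 2 + ((S - 4) + 2) = 2 + ((-4 + S) + 2) = 2 + (-2 + S) = S)
L(p, v) = 5062500 (L(p, v) = (-90*(-5)²)² = (-90*25)² = (-2250)² = 5062500)
-28272 + L(-130, y(-8)) = -28272 + 5062500 = 5034228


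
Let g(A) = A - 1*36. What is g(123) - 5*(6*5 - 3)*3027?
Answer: -408558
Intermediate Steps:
g(A) = -36 + A (g(A) = A - 36 = -36 + A)
g(123) - 5*(6*5 - 3)*3027 = (-36 + 123) - 5*(6*5 - 3)*3027 = 87 - 5*(30 - 3)*3027 = 87 - 5*27*3027 = 87 - 135*3027 = 87 - 1*408645 = 87 - 408645 = -408558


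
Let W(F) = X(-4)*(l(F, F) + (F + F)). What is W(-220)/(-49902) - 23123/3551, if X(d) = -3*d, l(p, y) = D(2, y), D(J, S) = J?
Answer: -189203315/29533667 ≈ -6.4064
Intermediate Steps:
l(p, y) = 2
W(F) = 24 + 24*F (W(F) = (-3*(-4))*(2 + (F + F)) = 12*(2 + 2*F) = 24 + 24*F)
W(-220)/(-49902) - 23123/3551 = (24 + 24*(-220))/(-49902) - 23123/3551 = (24 - 5280)*(-1/49902) - 23123*1/3551 = -5256*(-1/49902) - 23123/3551 = 876/8317 - 23123/3551 = -189203315/29533667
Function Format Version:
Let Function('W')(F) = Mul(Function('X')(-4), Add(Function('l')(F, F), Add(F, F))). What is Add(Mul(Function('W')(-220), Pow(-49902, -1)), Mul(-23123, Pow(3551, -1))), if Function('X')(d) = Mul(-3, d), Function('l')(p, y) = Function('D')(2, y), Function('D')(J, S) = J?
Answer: Rational(-189203315, 29533667) ≈ -6.4064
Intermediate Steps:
Function('l')(p, y) = 2
Function('W')(F) = Add(24, Mul(24, F)) (Function('W')(F) = Mul(Mul(-3, -4), Add(2, Add(F, F))) = Mul(12, Add(2, Mul(2, F))) = Add(24, Mul(24, F)))
Add(Mul(Function('W')(-220), Pow(-49902, -1)), Mul(-23123, Pow(3551, -1))) = Add(Mul(Add(24, Mul(24, -220)), Pow(-49902, -1)), Mul(-23123, Pow(3551, -1))) = Add(Mul(Add(24, -5280), Rational(-1, 49902)), Mul(-23123, Rational(1, 3551))) = Add(Mul(-5256, Rational(-1, 49902)), Rational(-23123, 3551)) = Add(Rational(876, 8317), Rational(-23123, 3551)) = Rational(-189203315, 29533667)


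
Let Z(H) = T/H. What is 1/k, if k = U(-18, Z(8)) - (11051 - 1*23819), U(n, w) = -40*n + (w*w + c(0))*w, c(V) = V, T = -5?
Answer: 512/6905731 ≈ 7.4141e-5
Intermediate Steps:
Z(H) = -5/H
U(n, w) = w³ - 40*n (U(n, w) = -40*n + (w*w + 0)*w = -40*n + (w² + 0)*w = -40*n + w²*w = -40*n + w³ = w³ - 40*n)
k = 6905731/512 (k = ((-5/8)³ - 40*(-18)) - (11051 - 1*23819) = ((-5*⅛)³ + 720) - (11051 - 23819) = ((-5/8)³ + 720) - 1*(-12768) = (-125/512 + 720) + 12768 = 368515/512 + 12768 = 6905731/512 ≈ 13488.)
1/k = 1/(6905731/512) = 512/6905731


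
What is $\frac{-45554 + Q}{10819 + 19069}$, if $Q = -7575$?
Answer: $- \frac{53129}{29888} \approx -1.7776$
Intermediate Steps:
$\frac{-45554 + Q}{10819 + 19069} = \frac{-45554 - 7575}{10819 + 19069} = - \frac{53129}{29888}$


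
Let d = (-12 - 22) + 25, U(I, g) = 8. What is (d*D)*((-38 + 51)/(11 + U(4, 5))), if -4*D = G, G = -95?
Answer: -585/4 ≈ -146.25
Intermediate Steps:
D = 95/4 (D = -1/4*(-95) = 95/4 ≈ 23.750)
d = -9 (d = -34 + 25 = -9)
(d*D)*((-38 + 51)/(11 + U(4, 5))) = (-9*95/4)*((-38 + 51)/(11 + 8)) = -11115/(4*19) = -855/4*13/19 = -585/4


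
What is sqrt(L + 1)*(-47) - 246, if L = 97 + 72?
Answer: -246 - 47*sqrt(170) ≈ -858.80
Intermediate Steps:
L = 169
sqrt(L + 1)*(-47) - 246 = sqrt(169 + 1)*(-47) - 246 = sqrt(170)*(-47) - 246 = -47*sqrt(170) - 246 = -246 - 47*sqrt(170)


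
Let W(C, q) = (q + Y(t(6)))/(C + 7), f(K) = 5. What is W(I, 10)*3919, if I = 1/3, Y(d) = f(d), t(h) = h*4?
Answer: 176355/22 ≈ 8016.1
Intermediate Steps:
t(h) = 4*h
Y(d) = 5
I = ⅓ (I = 1*(⅓) = ⅓ ≈ 0.33333)
W(C, q) = (5 + q)/(7 + C) (W(C, q) = (q + 5)/(C + 7) = (5 + q)/(7 + C))
W(I, 10)*3919 = ((5 + 10)/(7 + ⅓))*3919 = (15/(22/3))*3919 = ((3/22)*15)*3919 = (45/22)*3919 = 176355/22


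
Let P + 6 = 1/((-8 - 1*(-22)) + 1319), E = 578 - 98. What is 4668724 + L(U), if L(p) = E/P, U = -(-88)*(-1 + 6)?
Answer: 37335145988/7997 ≈ 4.6686e+6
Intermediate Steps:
E = 480
P = -7997/1333 (P = -6 + 1/((-8 - 1*(-22)) + 1319) = -6 + 1/((-8 + 22) + 1319) = -6 + 1/(14 + 1319) = -6 + 1/1333 = -7997/1333 ≈ -5.9993)
U = 440 (U = -(-88)*5 = -44*(-10) = 440)
L(p) = -639840/7997 (L(p) = 480/(-7997/1333) = 480*(-1333/7997) = -639840/7997)
4668724 + L(U) = 4668724 - 639840/7997 = 37335145988/7997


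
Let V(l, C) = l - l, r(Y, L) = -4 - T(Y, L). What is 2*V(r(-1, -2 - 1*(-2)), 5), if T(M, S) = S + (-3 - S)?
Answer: 0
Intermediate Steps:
T(M, S) = -3
r(Y, L) = -1 (r(Y, L) = -4 - 1*(-3) = -4 + 3 = -1)
V(l, C) = 0
2*V(r(-1, -2 - 1*(-2)), 5) = 2*0 = 0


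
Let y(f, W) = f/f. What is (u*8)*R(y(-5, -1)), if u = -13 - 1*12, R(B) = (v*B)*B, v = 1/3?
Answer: -200/3 ≈ -66.667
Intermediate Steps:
v = ⅓ ≈ 0.33333
y(f, W) = 1
R(B) = B²/3 (R(B) = (B/3)*B = B²/3)
u = -25 (u = -13 - 12 = -25)
(u*8)*R(y(-5, -1)) = (-25*8)*((⅓)*1²) = -200/3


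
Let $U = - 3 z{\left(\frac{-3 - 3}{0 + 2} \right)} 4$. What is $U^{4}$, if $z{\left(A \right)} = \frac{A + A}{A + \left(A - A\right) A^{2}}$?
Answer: $331776$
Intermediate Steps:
$z{\left(A \right)} = 2$ ($z{\left(A \right)} = \frac{2 A}{A + 0 A^{2}} = \frac{2 A}{A + 0} = \frac{2 A}{A} = 2$)
$U = -24$ ($U = \left(-3\right) 2 \cdot 4 = \left(-6\right) 4 = -24$)
$U^{4} = \left(-24\right)^{4} = 331776$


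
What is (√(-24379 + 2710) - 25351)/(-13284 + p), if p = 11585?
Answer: 25351/1699 - I*√21669/1699 ≈ 14.921 - 0.086642*I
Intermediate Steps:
(√(-24379 + 2710) - 25351)/(-13284 + p) = (√(-24379 + 2710) - 25351)/(-13284 + 11585) = (√(-21669) - 25351)/(-1699) = (I*√21669 - 25351)*(-1/1699) = (-25351 + I*√21669)*(-1/1699) = 25351/1699 - I*√21669/1699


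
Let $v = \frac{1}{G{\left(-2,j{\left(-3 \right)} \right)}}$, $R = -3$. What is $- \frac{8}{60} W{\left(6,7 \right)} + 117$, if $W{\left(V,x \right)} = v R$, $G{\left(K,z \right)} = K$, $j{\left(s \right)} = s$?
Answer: $\frac{584}{5} \approx 116.8$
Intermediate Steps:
$v = - \frac{1}{2}$ ($v = \frac{1}{-2} = - \frac{1}{2} \approx -0.5$)
$W{\left(V,x \right)} = \frac{3}{2}$ ($W{\left(V,x \right)} = \left(- \frac{1}{2}\right) \left(-3\right) = \frac{3}{2}$)
$- \frac{8}{60} W{\left(6,7 \right)} + 117 = - \frac{8}{60} \cdot \frac{3}{2} + 117 = \left(-8\right) \frac{1}{60} \cdot \frac{3}{2} + 117 = \left(- \frac{2}{15}\right) \frac{3}{2} + 117 = - \frac{1}{5} + 117 = \frac{584}{5}$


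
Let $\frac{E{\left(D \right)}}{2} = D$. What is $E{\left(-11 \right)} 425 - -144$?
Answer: $-9206$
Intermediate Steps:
$E{\left(D \right)} = 2 D$
$E{\left(-11 \right)} 425 - -144 = 2 \left(-11\right) 425 - -144 = \left(-22\right) 425 + 144 = -9350 + 144 = -9206$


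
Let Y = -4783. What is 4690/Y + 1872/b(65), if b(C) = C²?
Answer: -835498/1554475 ≈ -0.53748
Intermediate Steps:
4690/Y + 1872/b(65) = 4690/(-4783) + 1872/(65²) = 4690*(-1/4783) + 1872/4225 = -4690/4783 + 1872*(1/4225) = -4690/4783 + 144/325 = -835498/1554475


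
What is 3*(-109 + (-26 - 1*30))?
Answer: -495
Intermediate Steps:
3*(-109 + (-26 - 1*30)) = 3*(-109 + (-26 - 30)) = 3*(-109 - 56) = 3*(-165) = -495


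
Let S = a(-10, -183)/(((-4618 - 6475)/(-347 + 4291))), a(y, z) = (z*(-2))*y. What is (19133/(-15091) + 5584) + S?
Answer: 1152413467663/167404463 ≈ 6884.0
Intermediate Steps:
a(y, z) = -2*y*z (a(y, z) = (-2*z)*y = -2*y*z)
S = 14435040/11093 (S = (-2*(-10)*(-183))/(((-4618 - 6475)/(-347 + 4291))) = -3660/((-11093/3944)) = -3660/((-11093*1/3944)) = -3660/(-11093/3944) = -3660*(-3944/11093) = 14435040/11093 ≈ 1301.3)
(19133/(-15091) + 5584) + S = (19133/(-15091) + 5584) + 14435040/11093 = (19133*(-1/15091) + 5584) + 14435040/11093 = (-19133/15091 + 5584) + 14435040/11093 = 84249011/15091 + 14435040/11093 = 1152413467663/167404463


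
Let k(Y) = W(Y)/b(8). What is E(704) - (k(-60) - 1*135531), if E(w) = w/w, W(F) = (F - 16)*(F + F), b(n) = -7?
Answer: 957844/7 ≈ 1.3683e+5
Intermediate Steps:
W(F) = 2*F*(-16 + F) (W(F) = (-16 + F)*(2*F) = 2*F*(-16 + F))
k(Y) = -2*Y*(-16 + Y)/7 (k(Y) = (2*Y*(-16 + Y))/(-7) = (2*Y*(-16 + Y))*(-1/7) = -2*Y*(-16 + Y)/7)
E(w) = 1
E(704) - (k(-60) - 1*135531) = 1 - ((2/7)*(-60)*(16 - 1*(-60)) - 1*135531) = 1 - ((2/7)*(-60)*(16 + 60) - 135531) = 1 - ((2/7)*(-60)*76 - 135531) = 1 - (-9120/7 - 135531) = 1 - 1*(-957837/7) = 1 + 957837/7 = 957844/7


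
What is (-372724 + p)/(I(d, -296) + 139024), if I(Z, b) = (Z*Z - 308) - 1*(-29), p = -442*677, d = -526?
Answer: -671958/415421 ≈ -1.6175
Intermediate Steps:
p = -299234
I(Z, b) = -279 + Z² (I(Z, b) = (Z² - 308) + 29 = (-308 + Z²) + 29 = -279 + Z²)
(-372724 + p)/(I(d, -296) + 139024) = (-372724 - 299234)/((-279 + (-526)²) + 139024) = -671958/((-279 + 276676) + 139024) = -671958/(276397 + 139024) = -671958/415421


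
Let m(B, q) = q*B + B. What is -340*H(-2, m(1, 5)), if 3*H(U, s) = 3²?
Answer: -1020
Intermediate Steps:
m(B, q) = B + B*q (m(B, q) = B*q + B = B + B*q)
H(U, s) = 3 (H(U, s) = (⅓)*3² = (⅓)*9 = 3)
-340*H(-2, m(1, 5)) = -340*3 = -1020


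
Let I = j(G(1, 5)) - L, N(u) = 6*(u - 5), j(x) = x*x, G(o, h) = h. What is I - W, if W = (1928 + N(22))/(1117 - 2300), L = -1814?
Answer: 311081/169 ≈ 1840.7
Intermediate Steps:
j(x) = x**2
N(u) = -30 + 6*u (N(u) = 6*(-5 + u) = -30 + 6*u)
I = 1839 (I = 5**2 - 1*(-1814) = 25 + 1814 = 1839)
W = -290/169 (W = (1928 + (-30 + 6*22))/(1117 - 2300) = (1928 + (-30 + 132))/(-1183) = (1928 + 102)*(-1/1183) = 2030*(-1/1183) = -290/169 ≈ -1.7160)
I - W = 1839 - 1*(-290/169) = 1839 + 290/169 = 311081/169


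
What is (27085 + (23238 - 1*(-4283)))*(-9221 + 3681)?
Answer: -302517240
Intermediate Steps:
(27085 + (23238 - 1*(-4283)))*(-9221 + 3681) = (27085 + (23238 + 4283))*(-5540) = (27085 + 27521)*(-5540) = 54606*(-5540) = -302517240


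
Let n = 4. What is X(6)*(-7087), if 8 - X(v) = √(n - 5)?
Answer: -56696 + 7087*I ≈ -56696.0 + 7087.0*I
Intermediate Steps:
X(v) = 8 - I (X(v) = 8 - √(4 - 5) = 8 - √(-1) = 8 - I)
X(6)*(-7087) = (8 - I)*(-7087) = -56696 + 7087*I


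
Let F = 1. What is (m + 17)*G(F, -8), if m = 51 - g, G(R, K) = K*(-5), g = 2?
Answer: 2640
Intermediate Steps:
G(R, K) = -5*K
m = 49 (m = 51 - 1*2 = 51 - 2 = 49)
(m + 17)*G(F, -8) = (49 + 17)*(-5*(-8)) = 66*40 = 2640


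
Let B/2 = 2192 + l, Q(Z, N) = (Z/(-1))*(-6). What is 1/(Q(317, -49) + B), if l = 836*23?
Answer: 1/44742 ≈ 2.2350e-5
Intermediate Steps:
Q(Z, N) = 6*Z (Q(Z, N) = (Z*(-1))*(-6) = -Z*(-6) = 6*Z)
l = 19228
B = 42840 (B = 2*(2192 + 19228) = 2*21420 = 42840)
1/(Q(317, -49) + B) = 1/(6*317 + 42840) = 1/(1902 + 42840) = 1/44742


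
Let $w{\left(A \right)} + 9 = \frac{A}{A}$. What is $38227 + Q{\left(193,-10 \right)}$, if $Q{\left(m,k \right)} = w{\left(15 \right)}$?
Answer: $38219$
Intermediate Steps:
$w{\left(A \right)} = -8$ ($w{\left(A \right)} = -9 + \frac{A}{A} = -9 + 1 = -8$)
$Q{\left(m,k \right)} = -8$
$38227 + Q{\left(193,-10 \right)} = 38227 - 8 = 38219$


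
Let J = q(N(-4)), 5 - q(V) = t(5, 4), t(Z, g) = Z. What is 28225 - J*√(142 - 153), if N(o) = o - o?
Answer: 28225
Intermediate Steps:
N(o) = 0
q(V) = 0 (q(V) = 5 - 1*5 = 5 - 5 = 0)
J = 0
28225 - J*√(142 - 153) = 28225 - 0*√(142 - 153) = 28225 - 0*√(-11) = 28225 - 0*I*√11 = 28225 - 1*0 = 28225 + 0 = 28225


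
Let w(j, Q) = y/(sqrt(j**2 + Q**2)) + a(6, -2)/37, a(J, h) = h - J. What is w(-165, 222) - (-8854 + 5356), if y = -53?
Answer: 129418/37 - 53*sqrt(8501)/25503 ≈ 3497.6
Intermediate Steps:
w(j, Q) = -8/37 - 53/sqrt(Q**2 + j**2) (w(j, Q) = -53/sqrt(j**2 + Q**2) + (-2 - 1*6)/37 = -53/sqrt(Q**2 + j**2) + (-2 - 6)*(1/37) = -53/sqrt(Q**2 + j**2) - 8*1/37 = -53/sqrt(Q**2 + j**2) - 8/37 = -8/37 - 53/sqrt(Q**2 + j**2))
w(-165, 222) - (-8854 + 5356) = (-8/37 - 53/sqrt(222**2 + (-165)**2)) - (-8854 + 5356) = (-8/37 - 53/sqrt(49284 + 27225)) - 1*(-3498) = (-8/37 - 53*sqrt(8501)/25503) + 3498 = 129418/37 - 53*sqrt(8501)/25503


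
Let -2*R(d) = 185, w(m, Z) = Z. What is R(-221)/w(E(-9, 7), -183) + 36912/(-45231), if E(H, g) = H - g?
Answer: -1714019/5518182 ≈ -0.31061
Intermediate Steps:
R(d) = -185/2 (R(d) = -½*185 = -185/2)
R(-221)/w(E(-9, 7), -183) + 36912/(-45231) = -185/2/(-183) + 36912/(-45231) = -185/2*(-1/183) + 36912*(-1/45231) = 185/366 - 12304/15077 = -1714019/5518182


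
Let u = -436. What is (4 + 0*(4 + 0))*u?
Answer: -1744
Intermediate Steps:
(4 + 0*(4 + 0))*u = (4 + 0*(4 + 0))*(-436) = (4 + 0*4)*(-436) = (4 + 0)*(-436) = 4*(-436) = -1744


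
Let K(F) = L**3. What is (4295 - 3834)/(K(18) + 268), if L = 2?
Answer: 461/276 ≈ 1.6703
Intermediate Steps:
K(F) = 8 (K(F) = 2**3 = 8)
(4295 - 3834)/(K(18) + 268) = (4295 - 3834)/(8 + 268) = 461/276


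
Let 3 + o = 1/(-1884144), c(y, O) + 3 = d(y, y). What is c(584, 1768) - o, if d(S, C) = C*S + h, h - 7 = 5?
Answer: 642621225793/1884144 ≈ 3.4107e+5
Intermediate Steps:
h = 12 (h = 7 + 5 = 12)
d(S, C) = 12 + C*S (d(S, C) = C*S + 12 = 12 + C*S)
c(y, O) = 9 + y² (c(y, O) = -3 + (12 + y*y) = -3 + (12 + y²) = 9 + y²)
o = -5652433/1884144 (o = -3 + 1/(-1884144) = -3 - 1/1884144 = -5652433/1884144 ≈ -3.0000)
c(584, 1768) - o = (9 + 584²) - 1*(-5652433/1884144) = (9 + 341056) + 5652433/1884144 = 341065 + 5652433/1884144 = 642621225793/1884144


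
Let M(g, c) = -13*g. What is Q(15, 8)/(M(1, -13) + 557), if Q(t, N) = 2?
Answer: 1/272 ≈ 0.0036765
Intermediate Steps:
Q(15, 8)/(M(1, -13) + 557) = 2/(-13*1 + 557) = 2/(-13 + 557) = 2/544 = 2*(1/544) = 1/272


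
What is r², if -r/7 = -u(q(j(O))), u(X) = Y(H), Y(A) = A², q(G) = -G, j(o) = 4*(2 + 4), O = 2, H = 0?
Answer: 0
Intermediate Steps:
j(o) = 24 (j(o) = 4*6 = 24)
u(X) = 0 (u(X) = 0² = 0)
r = 0 (r = -(-7)*0 = -7*0 = 0)
r² = 0² = 0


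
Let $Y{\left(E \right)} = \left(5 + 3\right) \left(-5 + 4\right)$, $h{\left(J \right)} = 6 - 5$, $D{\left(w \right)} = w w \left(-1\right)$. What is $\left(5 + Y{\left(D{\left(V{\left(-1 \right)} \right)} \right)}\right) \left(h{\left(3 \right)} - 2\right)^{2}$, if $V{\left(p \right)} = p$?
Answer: $-3$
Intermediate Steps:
$D{\left(w \right)} = - w^{2}$ ($D{\left(w \right)} = w^{2} \left(-1\right) = - w^{2}$)
$h{\left(J \right)} = 1$ ($h{\left(J \right)} = 6 - 5 = 1$)
$Y{\left(E \right)} = -8$ ($Y{\left(E \right)} = 8 \left(-1\right) = -8$)
$\left(5 + Y{\left(D{\left(V{\left(-1 \right)} \right)} \right)}\right) \left(h{\left(3 \right)} - 2\right)^{2} = \left(5 - 8\right) \left(1 - 2\right)^{2} = - 3 \left(-1\right)^{2} = \left(-3\right) 1 = -3$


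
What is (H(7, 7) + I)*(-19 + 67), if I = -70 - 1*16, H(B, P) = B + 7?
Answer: -3456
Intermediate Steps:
H(B, P) = 7 + B
I = -86 (I = -70 - 16 = -86)
(H(7, 7) + I)*(-19 + 67) = ((7 + 7) - 86)*(-19 + 67) = (14 - 86)*48 = -72*48 = -3456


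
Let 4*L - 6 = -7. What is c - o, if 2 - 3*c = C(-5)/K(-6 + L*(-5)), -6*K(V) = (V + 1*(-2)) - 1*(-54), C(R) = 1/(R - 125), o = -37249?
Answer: 457612151/12285 ≈ 37250.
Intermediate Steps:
L = -¼ (L = 3/2 + (¼)*(-7) = 3/2 - 7/4 = -¼ ≈ -0.25000)
C(R) = 1/(-125 + R)
K(V) = -26/3 - V/6 (K(V) = -((V + 1*(-2)) - 1*(-54))/6 = -((V - 2) + 54)/6 = -((-2 + V) + 54)/6 = -(52 + V)/6 = -26/3 - V/6)
c = 8186/12285 (c = ⅔ - 1/(3*(-125 - 5)*(-26/3 - (-6 - ¼*(-5))/6)) = ⅔ - 1/(3*(-130)*(-26/3 - (-6 + 5/4)/6)) = ⅔ - (-1)/(390*(-26/3 - ⅙*(-19/4))) = ⅔ - (-1)/(390*(-26/3 + 19/24)) = ⅔ - (-1)/(390*(-63/8)) = ⅔ - (-1)*(-8)/(390*63) = ⅔ - ⅓*4/4095 = ⅔ - 4/12285 = 8186/12285 ≈ 0.66634)
c - o = 8186/12285 - 1*(-37249) = 8186/12285 + 37249 = 457612151/12285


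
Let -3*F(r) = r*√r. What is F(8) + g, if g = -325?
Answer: -325 - 16*√2/3 ≈ -332.54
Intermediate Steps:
F(r) = -r^(3/2)/3 (F(r) = -r*√r/3 = -r^(3/2)/3)
F(8) + g = -16*√2/3 - 325 = -325 - 16*√2/3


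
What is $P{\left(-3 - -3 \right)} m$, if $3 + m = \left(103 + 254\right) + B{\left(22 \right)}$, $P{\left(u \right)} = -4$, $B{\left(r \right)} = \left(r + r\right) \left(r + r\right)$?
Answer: $-9160$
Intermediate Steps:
$B{\left(r \right)} = 4 r^{2}$ ($B{\left(r \right)} = 2 r 2 r = 4 r^{2}$)
$m = 2290$ ($m = -3 + \left(\left(103 + 254\right) + 4 \cdot 22^{2}\right) = -3 + \left(357 + 4 \cdot 484\right) = -3 + \left(357 + 1936\right) = -3 + 2293 = 2290$)
$P{\left(-3 - -3 \right)} m = \left(-4\right) 2290 = -9160$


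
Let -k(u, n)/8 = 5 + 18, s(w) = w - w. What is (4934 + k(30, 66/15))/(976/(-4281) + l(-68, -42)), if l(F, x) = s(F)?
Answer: -10167375/488 ≈ -20835.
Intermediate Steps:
s(w) = 0
k(u, n) = -184 (k(u, n) = -8*(5 + 18) = -8*23 = -184)
l(F, x) = 0
(4934 + k(30, 66/15))/(976/(-4281) + l(-68, -42)) = (4934 - 184)/(976/(-4281) + 0) = 4750/(976*(-1/4281) + 0) = 4750/(-976/4281 + 0) = 4750/(-976/4281) = 4750*(-4281/976) = -10167375/488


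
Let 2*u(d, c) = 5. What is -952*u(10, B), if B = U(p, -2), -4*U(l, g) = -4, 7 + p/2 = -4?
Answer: -2380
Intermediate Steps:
p = -22 (p = -14 + 2*(-4) = -14 - 8 = -22)
U(l, g) = 1 (U(l, g) = -¼*(-4) = 1)
B = 1
u(d, c) = 5/2 (u(d, c) = (½)*5 = 5/2)
-952*u(10, B) = -952*5/2 = -2380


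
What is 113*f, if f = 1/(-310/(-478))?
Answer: 27007/155 ≈ 174.24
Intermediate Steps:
f = 239/155 (f = 1/(-310*(-1/478)) = 1/(155/239) = 239/155 ≈ 1.5419)
113*f = 113*(239/155) = 27007/155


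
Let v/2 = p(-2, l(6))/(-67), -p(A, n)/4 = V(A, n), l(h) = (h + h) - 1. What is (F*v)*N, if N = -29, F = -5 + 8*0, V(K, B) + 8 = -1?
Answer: -10440/67 ≈ -155.82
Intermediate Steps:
V(K, B) = -9 (V(K, B) = -8 - 1 = -9)
l(h) = -1 + 2*h (l(h) = 2*h - 1 = -1 + 2*h)
p(A, n) = 36 (p(A, n) = -4*(-9) = 36)
F = -5 (F = -5 + 0 = -5)
v = -72/67 (v = 2*(36/(-67)) = 2*(36*(-1/67)) = 2*(-36/67) = -72/67 ≈ -1.0746)
(F*v)*N = -5*(-72/67)*(-29) = (360/67)*(-29) = -10440/67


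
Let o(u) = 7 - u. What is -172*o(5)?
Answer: -344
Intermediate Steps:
-172*o(5) = -172*(7 - 1*5) = -172*(7 - 5) = -172*2 = -344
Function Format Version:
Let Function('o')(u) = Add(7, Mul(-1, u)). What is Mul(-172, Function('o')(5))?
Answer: -344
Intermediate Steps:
Mul(-172, Function('o')(5)) = Mul(-172, Add(7, Mul(-1, 5))) = Mul(-172, Add(7, -5)) = Mul(-172, 2) = -344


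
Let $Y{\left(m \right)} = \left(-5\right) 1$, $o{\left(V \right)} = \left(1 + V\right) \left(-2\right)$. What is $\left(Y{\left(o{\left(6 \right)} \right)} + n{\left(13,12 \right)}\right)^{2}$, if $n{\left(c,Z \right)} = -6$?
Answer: $121$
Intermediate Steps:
$o{\left(V \right)} = -2 - 2 V$
$Y{\left(m \right)} = -5$
$\left(Y{\left(o{\left(6 \right)} \right)} + n{\left(13,12 \right)}\right)^{2} = \left(-5 - 6\right)^{2} = \left(-11\right)^{2} = 121$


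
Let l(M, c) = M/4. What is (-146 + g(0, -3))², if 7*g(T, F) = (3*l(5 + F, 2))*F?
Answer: 4214809/196 ≈ 21504.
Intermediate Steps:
l(M, c) = M/4 (l(M, c) = M*(¼) = M/4)
g(T, F) = F*(15/4 + 3*F/4)/7 (g(T, F) = ((3*((5 + F)/4))*F)/7 = ((3*(5/4 + F/4))*F)/7 = ((15/4 + 3*F/4)*F)/7 = (F*(15/4 + 3*F/4))/7 = F*(15/4 + 3*F/4)/7)
(-146 + g(0, -3))² = (-146 + (3/28)*(-3)*(5 - 3))² = (-146 + (3/28)*(-3)*2)² = (-146 - 9/14)² = (-2053/14)² = 4214809/196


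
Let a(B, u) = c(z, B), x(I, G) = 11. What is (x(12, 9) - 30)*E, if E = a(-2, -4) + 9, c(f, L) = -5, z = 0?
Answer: -76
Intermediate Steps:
a(B, u) = -5
E = 4 (E = -5 + 9 = 4)
(x(12, 9) - 30)*E = (11 - 30)*4 = -19*4 = -76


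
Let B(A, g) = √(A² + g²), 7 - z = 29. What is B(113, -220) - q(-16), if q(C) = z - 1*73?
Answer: 95 + √61169 ≈ 342.32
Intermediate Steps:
z = -22 (z = 7 - 1*29 = 7 - 29 = -22)
q(C) = -95 (q(C) = -22 - 1*73 = -22 - 73 = -95)
B(113, -220) - q(-16) = √(113² + (-220)²) - 1*(-95) = √(12769 + 48400) + 95 = √61169 + 95 = 95 + √61169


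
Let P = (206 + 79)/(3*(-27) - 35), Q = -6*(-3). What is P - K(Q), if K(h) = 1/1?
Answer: -401/116 ≈ -3.4569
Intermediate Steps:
Q = 18
K(h) = 1
P = -285/116 (P = 285/(-81 - 35) = 285/(-116) = 285*(-1/116) = -285/116 ≈ -2.4569)
P - K(Q) = -285/116 - 1*1 = -285/116 - 1 = -401/116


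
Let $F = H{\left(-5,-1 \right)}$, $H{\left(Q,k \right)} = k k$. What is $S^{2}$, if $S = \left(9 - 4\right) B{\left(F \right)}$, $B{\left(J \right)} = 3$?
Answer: $225$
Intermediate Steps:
$H{\left(Q,k \right)} = k^{2}$
$F = 1$ ($F = \left(-1\right)^{2} = 1$)
$S = 15$ ($S = \left(9 - 4\right) 3 = 5 \cdot 3 = 15$)
$S^{2} = 15^{2} = 225$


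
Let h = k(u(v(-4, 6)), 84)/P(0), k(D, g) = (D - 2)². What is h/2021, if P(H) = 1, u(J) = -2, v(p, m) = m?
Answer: 16/2021 ≈ 0.0079169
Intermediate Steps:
k(D, g) = (-2 + D)²
h = 16 (h = (-2 - 2)²/1 = (-4)²*1 = 16*1 = 16)
h/2021 = 16/2021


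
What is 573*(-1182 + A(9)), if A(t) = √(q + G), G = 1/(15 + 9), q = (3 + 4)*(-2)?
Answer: -677286 + 191*I*√2010/4 ≈ -6.7729e+5 + 2140.8*I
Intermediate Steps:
q = -14 (q = 7*(-2) = -14)
G = 1/24 ≈ 0.041667
A(t) = I*√2010/12 (A(t) = √(-14 + 1/24) = √(-335/24) = I*√2010/12)
573*(-1182 + A(9)) = 573*(-1182 + I*√2010/12) = -677286 + 191*I*√2010/4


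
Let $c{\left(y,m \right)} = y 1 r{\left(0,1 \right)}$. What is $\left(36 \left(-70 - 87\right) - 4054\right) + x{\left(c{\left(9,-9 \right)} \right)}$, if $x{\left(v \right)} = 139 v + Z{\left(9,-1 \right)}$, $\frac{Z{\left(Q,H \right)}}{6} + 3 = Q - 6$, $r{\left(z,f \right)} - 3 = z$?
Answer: $-5953$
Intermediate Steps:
$r{\left(z,f \right)} = 3 + z$
$Z{\left(Q,H \right)} = -54 + 6 Q$ ($Z{\left(Q,H \right)} = -18 + 6 \left(Q - 6\right) = -18 + 6 \left(-6 + Q\right) = -18 + \left(-36 + 6 Q\right) = -54 + 6 Q$)
$c{\left(y,m \right)} = 3 y$ ($c{\left(y,m \right)} = y 1 \left(3 + 0\right) = y 3 = 3 y$)
$x{\left(v \right)} = 139 v$ ($x{\left(v \right)} = 139 v + \left(-54 + 6 \cdot 9\right) = 139 v + \left(-54 + 54\right) = 139 v + 0 = 139 v$)
$\left(36 \left(-70 - 87\right) - 4054\right) + x{\left(c{\left(9,-9 \right)} \right)} = \left(36 \left(-70 - 87\right) - 4054\right) + 139 \cdot 3 \cdot 9 = \left(36 \left(-157\right) - 4054\right) + 139 \cdot 27 = \left(-5652 - 4054\right) + 3753 = -9706 + 3753 = -5953$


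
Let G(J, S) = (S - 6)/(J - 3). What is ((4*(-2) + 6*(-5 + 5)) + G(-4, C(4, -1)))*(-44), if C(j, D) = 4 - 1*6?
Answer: 2112/7 ≈ 301.71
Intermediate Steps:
C(j, D) = -2 (C(j, D) = 4 - 6 = -2)
G(J, S) = (-6 + S)/(-3 + J)
((4*(-2) + 6*(-5 + 5)) + G(-4, C(4, -1)))*(-44) = ((4*(-2) + 6*(-5 + 5)) + (-6 - 2)/(-3 - 4))*(-44) = ((-8 + 6*0) - 8/(-7))*(-44) = ((-8 + 0) - ⅐*(-8))*(-44) = (-8 + 8/7)*(-44) = -48/7*(-44) = 2112/7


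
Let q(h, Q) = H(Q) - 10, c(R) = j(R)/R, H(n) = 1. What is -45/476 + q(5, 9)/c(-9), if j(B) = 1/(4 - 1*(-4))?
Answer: 308403/476 ≈ 647.91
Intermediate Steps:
j(B) = 1/8 (j(B) = 1/(4 + 4) = 1/8)
c(R) = 1/(8*R)
q(h, Q) = -9 (q(h, Q) = 1 - 10 = -9)
-45/476 + q(5, 9)/c(-9) = -45/476 - 9/((1/8)/(-9)) = -45*1/476 - 9/((1/8)*(-1/9)) = -45/476 - 9/(-1/72) = -45/476 - 9*(-72) = -45/476 + 648 = 308403/476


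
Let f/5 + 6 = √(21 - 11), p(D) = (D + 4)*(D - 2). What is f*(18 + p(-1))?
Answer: -270 + 45*√10 ≈ -127.70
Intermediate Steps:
p(D) = (-2 + D)*(4 + D) (p(D) = (4 + D)*(-2 + D) = (-2 + D)*(4 + D))
f = -30 + 5*√10 (f = -30 + 5*√(21 - 11) = -30 + 5*√10 ≈ -14.189)
f*(18 + p(-1)) = (-30 + 5*√10)*(18 + (-8 + (-1)² + 2*(-1))) = (-30 + 5*√10)*(18 + (-8 + 1 - 2)) = (-30 + 5*√10)*(18 - 9) = (-30 + 5*√10)*9 = -270 + 45*√10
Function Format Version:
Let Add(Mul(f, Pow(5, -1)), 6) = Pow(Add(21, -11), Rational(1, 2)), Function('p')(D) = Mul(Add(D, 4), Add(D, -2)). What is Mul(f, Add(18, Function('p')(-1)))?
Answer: Add(-270, Mul(45, Pow(10, Rational(1, 2)))) ≈ -127.70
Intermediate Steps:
Function('p')(D) = Mul(Add(-2, D), Add(4, D)) (Function('p')(D) = Mul(Add(4, D), Add(-2, D)) = Mul(Add(-2, D), Add(4, D)))
f = Add(-30, Mul(5, Pow(10, Rational(1, 2)))) (f = Add(-30, Mul(5, Pow(Add(21, -11), Rational(1, 2)))) = Add(-30, Mul(5, Pow(10, Rational(1, 2)))) ≈ -14.189)
Mul(f, Add(18, Function('p')(-1))) = Mul(Add(-30, Mul(5, Pow(10, Rational(1, 2)))), Add(18, Add(-8, Pow(-1, 2), Mul(2, -1)))) = Mul(Add(-30, Mul(5, Pow(10, Rational(1, 2)))), Add(18, Add(-8, 1, -2))) = Mul(Add(-30, Mul(5, Pow(10, Rational(1, 2)))), Add(18, -9)) = Mul(Add(-30, Mul(5, Pow(10, Rational(1, 2)))), 9) = Add(-270, Mul(45, Pow(10, Rational(1, 2))))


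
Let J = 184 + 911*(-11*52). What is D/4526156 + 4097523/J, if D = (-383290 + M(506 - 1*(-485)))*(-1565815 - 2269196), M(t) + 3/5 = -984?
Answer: 963406346018026/2958974485 ≈ 3.2559e+5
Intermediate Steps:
M(t) = -4923/5 (M(t) = -⅗ - 984 = -4923/5)
J = -520908 (J = 184 + 911*(-572) = 184 - 521092 = -520908)
D = 7368486590103/5 (D = (-383290 - 4923/5)*(-1565815 - 2269196) = -1921373/5*(-3835011) = 7368486590103/5 ≈ 1.4737e+12)
D/4526156 + 4097523/J = (7368486590103/5)/4526156 + 4097523/(-520908) = (7368486590103/5)*(1/4526156) + 4097523*(-1/520908) = 7368486590103/22630780 - 1365841/173636 = 963406346018026/2958974485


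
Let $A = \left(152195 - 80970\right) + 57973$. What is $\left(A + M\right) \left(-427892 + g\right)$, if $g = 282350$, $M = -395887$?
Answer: $38814450438$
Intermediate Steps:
$A = 129198$ ($A = 71225 + 57973 = 129198$)
$\left(A + M\right) \left(-427892 + g\right) = \left(129198 - 395887\right) \left(-427892 + 282350\right) = \left(-266689\right) \left(-145542\right) = 38814450438$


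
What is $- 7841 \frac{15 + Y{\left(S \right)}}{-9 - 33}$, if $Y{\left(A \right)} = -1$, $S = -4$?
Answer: $\frac{7841}{3} \approx 2613.7$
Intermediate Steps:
$- 7841 \frac{15 + Y{\left(S \right)}}{-9 - 33} = - 7841 \frac{15 - 1}{-9 - 33} = - 7841 \frac{14}{-42} = - 7841 \cdot 14 \left(- \frac{1}{42}\right) = \left(-7841\right) \left(- \frac{1}{3}\right) = \frac{7841}{3}$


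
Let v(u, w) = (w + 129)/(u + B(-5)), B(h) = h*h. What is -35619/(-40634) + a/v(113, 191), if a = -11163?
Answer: -15646258779/3250720 ≈ -4813.2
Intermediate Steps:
B(h) = h²
v(u, w) = (129 + w)/(25 + u) (v(u, w) = (w + 129)/(u + (-5)²) = (129 + w)/(u + 25) = (129 + w)/(25 + u))
-35619/(-40634) + a/v(113, 191) = -35619/(-40634) - 11163*(25 + 113)/(129 + 191) = -35619*(-1/40634) - 11163/(320/138) = 35619/40634 - 11163/((1/138)*320) = 35619/40634 - 11163/160/69 = 35619/40634 - 11163*69/160 = 35619/40634 - 770247/160 = -15646258779/3250720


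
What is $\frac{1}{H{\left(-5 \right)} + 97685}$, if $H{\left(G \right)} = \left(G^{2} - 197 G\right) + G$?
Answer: $\frac{1}{98690} \approx 1.0133 \cdot 10^{-5}$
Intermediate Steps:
$H{\left(G \right)} = G^{2} - 196 G$
$\frac{1}{H{\left(-5 \right)} + 97685} = \frac{1}{- 5 \left(-196 - 5\right) + 97685} = \frac{1}{\left(-5\right) \left(-201\right) + 97685} = \frac{1}{1005 + 97685} = \frac{1}{98690}$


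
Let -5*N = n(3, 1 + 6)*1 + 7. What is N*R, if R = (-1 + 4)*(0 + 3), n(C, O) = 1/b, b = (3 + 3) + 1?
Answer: -90/7 ≈ -12.857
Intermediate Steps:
b = 7 (b = 6 + 1 = 7)
n(C, O) = ⅐ (n(C, O) = 1/7 = ⅐)
R = 9 (R = 3*3 = 9)
N = -10/7 (N = -((⅐)*1 + 7)/5 = -(⅐ + 7)/5 = -⅕*50/7 = -10/7 ≈ -1.4286)
N*R = -10/7*9 = -90/7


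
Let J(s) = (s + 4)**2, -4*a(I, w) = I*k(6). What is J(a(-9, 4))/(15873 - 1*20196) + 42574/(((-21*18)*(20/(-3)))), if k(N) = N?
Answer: 2181853/129690 ≈ 16.824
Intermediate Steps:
a(I, w) = -3*I/2 (a(I, w) = -I*6/4 = -3*I/2)
J(s) = (4 + s)**2
J(a(-9, 4))/(15873 - 1*20196) + 42574/(((-21*18)*(20/(-3)))) = (4 - 3/2*(-9))**2/(15873 - 1*20196) + 42574/(((-21*18)*(20/(-3)))) = (4 + 27/2)**2/(15873 - 20196) + 42574/((-7560*(-1)/3)) = (35/2)**2/(-4323) + 42574/((-378*(-20/3))) = (1225/4)*(-1/4323) + 42574/2520 = -1225/17292 + 42574*(1/2520) = -1225/17292 + 3041/180 = 2181853/129690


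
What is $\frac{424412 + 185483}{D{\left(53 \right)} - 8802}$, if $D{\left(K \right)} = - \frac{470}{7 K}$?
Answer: $- \frac{226271045}{3266012} \approx -69.281$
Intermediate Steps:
$D{\left(K \right)} = - \frac{470}{7 K}$ ($D{\left(K \right)} = - 470 \frac{1}{7 K} = - \frac{470}{7 K}$)
$\frac{424412 + 185483}{D{\left(53 \right)} - 8802} = \frac{424412 + 185483}{- \frac{470}{7 \cdot 53} - 8802} = \frac{609895}{\left(- \frac{470}{7}\right) \frac{1}{53} - 8802} = \frac{609895}{- \frac{470}{371} - 8802} = \frac{609895}{- \frac{3266012}{371}} = 609895 \left(- \frac{371}{3266012}\right) = - \frac{226271045}{3266012}$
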